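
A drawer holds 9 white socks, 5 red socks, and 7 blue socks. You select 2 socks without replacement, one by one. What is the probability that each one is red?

P = 5/21 × 4/20 = 20/420 = 1/21.

1/21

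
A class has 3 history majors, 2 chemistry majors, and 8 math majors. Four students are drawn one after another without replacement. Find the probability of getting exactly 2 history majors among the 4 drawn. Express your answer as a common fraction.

27/143

One ordering (history majors drawn first) has probability 3/13 × 2/12 × 10/11 × 9/10 = 540/17160 = 9/286.
There are C(4,2) = 6 such orderings, each equally likely, so P = 6 × 9/286 = 27/143.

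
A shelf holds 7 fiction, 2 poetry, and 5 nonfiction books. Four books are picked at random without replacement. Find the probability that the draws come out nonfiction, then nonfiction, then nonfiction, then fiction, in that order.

Multiply the probability of each draw given the previous ones:
P = 5/14 × 4/13 × 3/12 × 7/11 = 420/24024 = 5/286.

5/286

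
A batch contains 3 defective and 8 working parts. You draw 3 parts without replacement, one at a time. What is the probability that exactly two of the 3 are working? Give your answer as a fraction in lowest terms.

One ordering (working drawn first) has probability 8/11 × 7/10 × 3/9 = 168/990 = 28/165.
There are C(3,2) = 3 such orderings, each equally likely, so P = 3 × 28/165 = 28/55.

28/55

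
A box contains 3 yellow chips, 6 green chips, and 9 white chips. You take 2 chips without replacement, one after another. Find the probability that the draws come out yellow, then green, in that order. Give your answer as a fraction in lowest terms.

Chain rule:
P = 3/18 × 6/17 = 18/306 = 1/17.

1/17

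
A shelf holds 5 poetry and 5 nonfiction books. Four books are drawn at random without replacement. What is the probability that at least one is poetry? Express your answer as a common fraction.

P(no poetry) = 5/10 × 4/9 × 3/8 × 2/7 = 120/5040 = 1/42.
P(at least one) = 1 − 1/42 = 41/42.

41/42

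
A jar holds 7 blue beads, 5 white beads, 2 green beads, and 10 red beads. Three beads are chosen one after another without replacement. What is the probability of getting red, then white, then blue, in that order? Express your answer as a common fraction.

175/6072

Chain rule:
P = 10/24 × 5/23 × 7/22 = 350/12144 = 175/6072.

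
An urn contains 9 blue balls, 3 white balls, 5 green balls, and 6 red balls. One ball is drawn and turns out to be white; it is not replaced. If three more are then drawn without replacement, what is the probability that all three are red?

With the first ball removed, 6 red remain out of 22.
P = 6/22 × 5/21 × 4/20 = 120/9240 = 1/77.

1/77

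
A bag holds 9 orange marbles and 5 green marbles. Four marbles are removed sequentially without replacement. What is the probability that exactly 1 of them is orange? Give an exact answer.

90/1001

One ordering (orange drawn first) has probability 9/14 × 5/13 × 4/12 × 3/11 = 540/24024 = 45/2002.
There are C(4,1) = 4 such orderings, each equally likely, so P = 4 × 45/2002 = 90/1001.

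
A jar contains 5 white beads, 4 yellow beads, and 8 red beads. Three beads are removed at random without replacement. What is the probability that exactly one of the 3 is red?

36/85

One ordering (red drawn first) has probability 8/17 × 9/16 × 8/15 = 576/4080 = 12/85.
There are C(3,1) = 3 such orderings, each equally likely, so P = 3 × 12/85 = 36/85.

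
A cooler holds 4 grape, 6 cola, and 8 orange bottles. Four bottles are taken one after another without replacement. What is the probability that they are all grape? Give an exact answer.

P = 4/18 × 3/17 × 2/16 × 1/15 = 24/73440 = 1/3060.

1/3060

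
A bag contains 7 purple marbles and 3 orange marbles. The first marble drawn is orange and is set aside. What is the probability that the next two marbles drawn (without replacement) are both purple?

7/12

With the first marble removed, 7 purple remain out of 9.
P = 7/9 × 6/8 = 42/72 = 7/12.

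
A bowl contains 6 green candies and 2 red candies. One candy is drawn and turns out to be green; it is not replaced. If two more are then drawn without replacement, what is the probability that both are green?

10/21

With the first candy removed, 5 green remain out of 7.
P = 5/7 × 4/6 = 20/42 = 10/21.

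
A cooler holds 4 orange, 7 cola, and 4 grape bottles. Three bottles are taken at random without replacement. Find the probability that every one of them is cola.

1/13

P(every draw is cola) = 7/15 × 6/14 × 5/13 = 210/2730 = 1/13.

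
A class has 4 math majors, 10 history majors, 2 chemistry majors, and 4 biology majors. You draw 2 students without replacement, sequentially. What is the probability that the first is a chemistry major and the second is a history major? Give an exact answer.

1/19

Multiply the probability of each draw given the previous ones:
P = 2/20 × 10/19 = 20/380 = 1/19.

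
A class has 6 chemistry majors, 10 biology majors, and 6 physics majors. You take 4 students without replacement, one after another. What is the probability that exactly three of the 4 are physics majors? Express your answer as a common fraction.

64/1463

One ordering (physics majors drawn first) has probability 6/22 × 5/21 × 4/20 × 16/19 = 1920/175560 = 16/1463.
There are C(4,3) = 4 such orderings, each equally likely, so P = 4 × 16/1463 = 64/1463.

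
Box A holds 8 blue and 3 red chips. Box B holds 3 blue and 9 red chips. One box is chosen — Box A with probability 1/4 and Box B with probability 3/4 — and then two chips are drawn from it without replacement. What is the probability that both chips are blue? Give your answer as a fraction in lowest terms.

From Box A: P(both blue) = (8/11)(7/10) = 28/55.
From Box B: P(both blue) = (3/12)(2/11) = 1/22.
Total probability = (1/4)(28/55) + (3/4)(1/22) = 71/440.

71/440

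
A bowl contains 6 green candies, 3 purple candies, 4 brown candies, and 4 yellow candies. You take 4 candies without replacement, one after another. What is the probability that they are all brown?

P = 4/17 × 3/16 × 2/15 × 1/14 = 24/57120 = 1/2380.

1/2380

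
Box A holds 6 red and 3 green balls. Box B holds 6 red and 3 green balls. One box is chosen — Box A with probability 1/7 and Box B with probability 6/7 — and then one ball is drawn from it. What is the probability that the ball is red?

From Box A: P(red) = 6/9.
From Box B: P(red) = 6/9.
Total probability = (1/7)(6/9) + (6/7)(6/9) = 2/3.

2/3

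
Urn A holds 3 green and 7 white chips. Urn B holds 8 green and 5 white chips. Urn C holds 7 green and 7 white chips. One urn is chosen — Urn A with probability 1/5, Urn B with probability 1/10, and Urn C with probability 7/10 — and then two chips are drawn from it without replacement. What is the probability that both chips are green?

137/650

From Urn A: P(both green) = (3/10)(2/9) = 1/15.
From Urn B: P(both green) = (8/13)(7/12) = 14/39.
From Urn C: P(both green) = (7/14)(6/13) = 3/13.
Total probability = (1/5)(1/15) + (1/10)(14/39) + (7/10)(3/13) = 137/650.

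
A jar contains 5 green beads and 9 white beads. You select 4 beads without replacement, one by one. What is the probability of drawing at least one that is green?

P(no green) = 9/14 × 8/13 × 7/12 × 6/11 = 3024/24024 = 18/143.
P(at least one) = 1 − 18/143 = 125/143.

125/143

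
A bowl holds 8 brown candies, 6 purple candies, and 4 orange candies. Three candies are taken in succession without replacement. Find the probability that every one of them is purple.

P = 6/18 × 5/17 × 4/16 = 120/4896 = 5/204.

5/204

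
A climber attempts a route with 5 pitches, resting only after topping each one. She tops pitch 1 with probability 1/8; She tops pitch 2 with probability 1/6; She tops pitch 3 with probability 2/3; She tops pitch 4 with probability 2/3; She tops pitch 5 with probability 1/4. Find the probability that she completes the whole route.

1/432

Each stage is reached only if all earlier stages succeed, so
P = 1/8 × 1/6 × 2/3 × 2/3 × 1/4 = 4/1728 = 1/432.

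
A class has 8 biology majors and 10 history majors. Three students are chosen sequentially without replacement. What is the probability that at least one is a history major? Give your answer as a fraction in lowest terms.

P(no history majors) = 8/18 × 7/17 × 6/16 = 336/4896 = 7/102.
P(at least one) = 1 − 7/102 = 95/102.

95/102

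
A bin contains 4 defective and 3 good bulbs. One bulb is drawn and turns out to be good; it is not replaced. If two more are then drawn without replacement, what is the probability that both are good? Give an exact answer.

1/15

With the first bulb removed, 2 good remain out of 6.
P = 2/6 × 1/5 = 2/30 = 1/15.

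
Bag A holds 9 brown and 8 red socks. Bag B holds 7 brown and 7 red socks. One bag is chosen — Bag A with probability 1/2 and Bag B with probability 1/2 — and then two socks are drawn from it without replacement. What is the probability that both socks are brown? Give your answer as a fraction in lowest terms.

From Bag A: P(both brown) = (9/17)(8/16) = 9/34.
From Bag B: P(both brown) = (7/14)(6/13) = 3/13.
Total probability = (1/2)(9/34) + (1/2)(3/13) = 219/884.

219/884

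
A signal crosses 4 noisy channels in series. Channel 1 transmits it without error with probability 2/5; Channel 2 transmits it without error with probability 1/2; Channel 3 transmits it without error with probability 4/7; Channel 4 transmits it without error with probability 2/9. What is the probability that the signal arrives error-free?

8/315

The events are sequential, so multiply the conditional probabilities:
P = 2/5 × 1/2 × 4/7 × 2/9 = 16/630 = 8/315.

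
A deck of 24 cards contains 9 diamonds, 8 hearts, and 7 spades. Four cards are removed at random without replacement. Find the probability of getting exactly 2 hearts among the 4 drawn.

80/253

One ordering (hearts drawn first) has probability 8/24 × 7/23 × 16/22 × 15/21 = 13440/255024 = 40/759.
There are C(4,2) = 6 such orderings, each equally likely, so P = 6 × 40/759 = 80/253.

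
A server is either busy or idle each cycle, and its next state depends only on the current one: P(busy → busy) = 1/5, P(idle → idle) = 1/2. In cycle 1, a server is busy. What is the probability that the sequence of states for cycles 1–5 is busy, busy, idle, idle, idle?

1/25

Cycle 1 is given. For each transition, use the conditional probability from the current state:
P(busy | busy) = 1/5; P(idle | busy) = 4/5; P(idle | idle) = 1/2; P(idle | idle) = 1/2.
P = 1/5 × 4/5 × 1/2 × 1/2 = 4/100 = 1/25.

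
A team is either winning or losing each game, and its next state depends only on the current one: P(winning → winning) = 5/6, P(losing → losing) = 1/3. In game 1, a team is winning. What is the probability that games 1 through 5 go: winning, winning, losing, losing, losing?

Game 1 is given. For each transition, use the conditional probability from the current state:
P(winning | winning) = 5/6; P(losing | winning) = 1/6; P(losing | losing) = 1/3; P(losing | losing) = 1/3.
P = 5/6 × 1/6 × 1/3 × 1/3 = 5/324.

5/324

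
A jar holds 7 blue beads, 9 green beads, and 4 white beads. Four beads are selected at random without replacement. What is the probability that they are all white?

1/4845

P(every draw is white) = 4/20 × 3/19 × 2/18 × 1/17 = 24/116280 = 1/4845.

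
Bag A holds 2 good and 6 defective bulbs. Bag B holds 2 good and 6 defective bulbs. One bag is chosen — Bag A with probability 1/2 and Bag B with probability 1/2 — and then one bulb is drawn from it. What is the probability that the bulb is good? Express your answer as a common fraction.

1/4

From Bag A: P(good) = 2/8.
From Bag B: P(good) = 2/8.
Total probability = (1/2)(2/8) + (1/2)(2/8) = 1/4.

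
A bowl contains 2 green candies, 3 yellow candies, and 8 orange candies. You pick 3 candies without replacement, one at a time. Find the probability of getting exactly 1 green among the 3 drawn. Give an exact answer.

5/13

One ordering (green drawn first) has probability 2/13 × 11/12 × 10/11 = 220/1716 = 5/39.
There are C(3,1) = 3 such orderings, each equally likely, so P = 3 × 5/39 = 5/13.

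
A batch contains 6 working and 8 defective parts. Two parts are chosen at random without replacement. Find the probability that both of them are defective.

P(all defective) = 8/14 × 7/13 = 56/182 = 4/13.

4/13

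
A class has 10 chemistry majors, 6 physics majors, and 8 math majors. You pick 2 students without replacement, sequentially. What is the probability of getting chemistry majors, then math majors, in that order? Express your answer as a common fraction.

Multiply the probability of each draw given the previous ones:
P = 10/24 × 8/23 = 80/552 = 10/69.

10/69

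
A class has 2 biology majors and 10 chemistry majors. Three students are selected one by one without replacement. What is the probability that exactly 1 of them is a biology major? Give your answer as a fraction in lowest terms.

One ordering (a biology major drawn first) has probability 2/12 × 10/11 × 9/10 = 180/1320 = 3/22.
There are C(3,1) = 3 such orderings, each equally likely, so P = 3 × 3/22 = 9/22.

9/22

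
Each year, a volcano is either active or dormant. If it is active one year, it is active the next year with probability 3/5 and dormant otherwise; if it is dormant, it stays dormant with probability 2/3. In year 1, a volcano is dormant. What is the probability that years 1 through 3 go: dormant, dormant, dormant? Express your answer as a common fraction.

Year 1 is given. For each transition, use the conditional probability from the current state:
P(dormant | dormant) = 2/3; P(dormant | dormant) = 2/3.
P = 2/3 × 2/3 = 4/9.

4/9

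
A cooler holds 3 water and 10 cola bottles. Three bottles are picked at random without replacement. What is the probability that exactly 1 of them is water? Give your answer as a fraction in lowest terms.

One ordering (water drawn first) has probability 3/13 × 10/12 × 9/11 = 270/1716 = 45/286.
There are C(3,1) = 3 such orderings, each equally likely, so P = 3 × 45/286 = 135/286.

135/286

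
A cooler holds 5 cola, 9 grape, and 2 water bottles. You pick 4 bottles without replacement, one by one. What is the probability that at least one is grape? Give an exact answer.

P(no grape) = 7/16 × 6/15 × 5/14 × 4/13 = 840/43680 = 1/52.
P(at least one) = 1 − 1/52 = 51/52.

51/52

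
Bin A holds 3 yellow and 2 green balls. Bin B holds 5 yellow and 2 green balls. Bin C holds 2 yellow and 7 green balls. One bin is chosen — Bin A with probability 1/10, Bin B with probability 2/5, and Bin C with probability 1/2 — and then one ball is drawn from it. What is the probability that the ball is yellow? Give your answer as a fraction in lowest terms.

From Bin A: P(yellow) = 3/5.
From Bin B: P(yellow) = 5/7.
From Bin C: P(yellow) = 2/9.
Total probability = (1/10)(3/5) + (2/5)(5/7) + (1/2)(2/9) = 1439/3150.

1439/3150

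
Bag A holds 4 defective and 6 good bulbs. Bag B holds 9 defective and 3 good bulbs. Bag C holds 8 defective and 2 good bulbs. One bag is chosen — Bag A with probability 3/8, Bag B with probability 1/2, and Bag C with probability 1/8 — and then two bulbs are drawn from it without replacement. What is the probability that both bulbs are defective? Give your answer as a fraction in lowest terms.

From Bag A: P(both defective) = (4/10)(3/9) = 2/15.
From Bag B: P(both defective) = (9/12)(8/11) = 6/11.
From Bag C: P(both defective) = (8/10)(7/9) = 28/45.
Total probability = (3/8)(2/15) + (1/2)(6/11) + (1/8)(28/45) = 793/1980.

793/1980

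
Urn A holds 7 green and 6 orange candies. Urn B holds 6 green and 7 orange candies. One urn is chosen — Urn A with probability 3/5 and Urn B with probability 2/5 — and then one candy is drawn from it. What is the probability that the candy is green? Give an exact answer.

33/65

From Urn A: P(green) = 7/13.
From Urn B: P(green) = 6/13.
Total probability = (3/5)(7/13) + (2/5)(6/13) = 33/65.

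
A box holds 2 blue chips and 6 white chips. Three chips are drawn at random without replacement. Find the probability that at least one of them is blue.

9/14

P(no blue) = 6/8 × 5/7 × 4/6 = 120/336 = 5/14.
P(at least one) = 1 − 5/14 = 9/14.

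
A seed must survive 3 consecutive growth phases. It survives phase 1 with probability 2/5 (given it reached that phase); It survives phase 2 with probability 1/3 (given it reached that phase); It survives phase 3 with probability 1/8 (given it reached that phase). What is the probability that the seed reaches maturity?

The events are sequential, so multiply the conditional probabilities:
P = 2/5 × 1/3 × 1/8 = 2/120 = 1/60.

1/60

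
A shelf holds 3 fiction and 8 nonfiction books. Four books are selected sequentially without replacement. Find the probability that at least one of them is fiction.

P(no fiction) = 8/11 × 7/10 × 6/9 × 5/8 = 1680/7920 = 7/33.
P(at least one) = 1 − 7/33 = 26/33.

26/33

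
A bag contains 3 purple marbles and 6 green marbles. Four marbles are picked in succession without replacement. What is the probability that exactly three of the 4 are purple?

One ordering (purple drawn first) has probability 3/9 × 2/8 × 1/7 × 6/6 = 36/3024 = 1/84.
There are C(4,3) = 4 such orderings, each equally likely, so P = 4 × 1/84 = 1/21.

1/21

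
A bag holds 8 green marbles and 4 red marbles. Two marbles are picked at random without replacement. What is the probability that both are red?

P = 4/12 × 3/11 = 12/132 = 1/11.

1/11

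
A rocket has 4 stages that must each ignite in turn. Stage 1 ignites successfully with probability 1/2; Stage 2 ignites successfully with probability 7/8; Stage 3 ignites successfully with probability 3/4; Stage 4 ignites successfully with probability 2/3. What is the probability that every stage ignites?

7/32

Multiplying along the chain,
P = 1/2 × 7/8 × 3/4 × 2/3 = 42/192 = 7/32.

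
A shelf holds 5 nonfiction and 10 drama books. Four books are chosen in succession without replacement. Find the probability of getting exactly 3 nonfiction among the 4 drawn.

One ordering (nonfiction drawn first) has probability 5/15 × 4/14 × 3/13 × 10/12 = 600/32760 = 5/273.
There are C(4,3) = 4 such orderings, each equally likely, so P = 4 × 5/273 = 20/273.

20/273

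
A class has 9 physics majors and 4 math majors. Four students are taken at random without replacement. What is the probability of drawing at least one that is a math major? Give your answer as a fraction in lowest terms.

P(no math majors) = 9/13 × 8/12 × 7/11 × 6/10 = 3024/17160 = 126/715.
P(at least one) = 1 − 126/715 = 589/715.

589/715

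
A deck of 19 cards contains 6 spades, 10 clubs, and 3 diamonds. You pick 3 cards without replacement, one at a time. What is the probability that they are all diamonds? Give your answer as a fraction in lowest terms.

1/969

P(every draw is a diamond) = 3/19 × 2/18 × 1/17 = 6/5814 = 1/969.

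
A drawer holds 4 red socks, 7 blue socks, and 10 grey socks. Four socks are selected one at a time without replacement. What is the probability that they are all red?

1/5985

P = 4/21 × 3/20 × 2/19 × 1/18 = 24/143640 = 1/5985.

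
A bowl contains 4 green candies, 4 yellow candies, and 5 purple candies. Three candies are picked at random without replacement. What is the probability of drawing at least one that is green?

P(no green) = 9/13 × 8/12 × 7/11 = 504/1716 = 42/143.
P(at least one) = 1 − 42/143 = 101/143.

101/143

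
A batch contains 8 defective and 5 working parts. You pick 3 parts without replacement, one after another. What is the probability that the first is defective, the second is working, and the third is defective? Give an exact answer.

70/429

Chain rule:
P = 8/13 × 5/12 × 7/11 = 280/1716 = 70/429.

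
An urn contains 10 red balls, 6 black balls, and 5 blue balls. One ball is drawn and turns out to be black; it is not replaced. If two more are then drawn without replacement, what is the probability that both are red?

With the first ball removed, 10 red remain out of 20.
P = 10/20 × 9/19 = 90/380 = 9/38.

9/38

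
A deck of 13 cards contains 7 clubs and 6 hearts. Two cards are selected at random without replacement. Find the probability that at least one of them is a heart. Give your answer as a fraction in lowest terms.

P(no hearts) = 7/13 × 6/12 = 42/156 = 7/26.
P(at least one) = 1 − 7/26 = 19/26.

19/26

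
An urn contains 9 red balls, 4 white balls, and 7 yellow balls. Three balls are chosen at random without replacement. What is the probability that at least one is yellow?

P(no yellow) = 13/20 × 12/19 × 11/18 = 1716/6840 = 143/570.
P(at least one) = 1 − 143/570 = 427/570.

427/570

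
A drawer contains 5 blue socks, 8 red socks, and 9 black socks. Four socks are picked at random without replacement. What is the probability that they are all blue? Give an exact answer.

1/1463

P(every draw is blue) = 5/22 × 4/21 × 3/20 × 2/19 = 120/175560 = 1/1463.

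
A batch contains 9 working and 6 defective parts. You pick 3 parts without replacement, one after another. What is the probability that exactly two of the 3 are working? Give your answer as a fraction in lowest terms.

One ordering (working drawn first) has probability 9/15 × 8/14 × 6/13 = 432/2730 = 72/455.
There are C(3,2) = 3 such orderings, each equally likely, so P = 3 × 72/455 = 216/455.

216/455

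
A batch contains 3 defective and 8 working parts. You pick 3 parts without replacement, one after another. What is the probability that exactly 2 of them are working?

One ordering (working drawn first) has probability 8/11 × 7/10 × 3/9 = 168/990 = 28/165.
There are C(3,2) = 3 such orderings, each equally likely, so P = 3 × 28/165 = 28/55.

28/55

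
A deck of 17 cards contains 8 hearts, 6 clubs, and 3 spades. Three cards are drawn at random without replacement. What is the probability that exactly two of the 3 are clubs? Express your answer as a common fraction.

One ordering (clubs drawn first) has probability 6/17 × 5/16 × 11/15 = 330/4080 = 11/136.
There are C(3,2) = 3 such orderings, each equally likely, so P = 3 × 11/136 = 33/136.

33/136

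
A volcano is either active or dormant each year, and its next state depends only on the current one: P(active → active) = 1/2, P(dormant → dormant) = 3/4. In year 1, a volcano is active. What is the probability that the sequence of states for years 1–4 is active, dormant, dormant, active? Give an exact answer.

3/32

Year 1 is given. For each transition, use the conditional probability from the current state:
P(dormant | active) = 1/2; P(dormant | dormant) = 3/4; P(active | dormant) = 1/4.
P = 1/2 × 3/4 × 1/4 = 3/32.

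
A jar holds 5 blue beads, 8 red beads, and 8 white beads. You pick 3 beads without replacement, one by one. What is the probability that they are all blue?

P(all blue) = 5/21 × 4/20 × 3/19 = 60/7980 = 1/133.

1/133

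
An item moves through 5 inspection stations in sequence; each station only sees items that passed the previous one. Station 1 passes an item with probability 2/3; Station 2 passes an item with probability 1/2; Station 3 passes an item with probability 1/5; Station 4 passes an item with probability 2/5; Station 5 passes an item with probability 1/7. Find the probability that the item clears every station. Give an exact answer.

2/525

Each stage is reached only if all earlier stages succeed, so
P = 2/3 × 1/2 × 1/5 × 2/5 × 1/7 = 4/1050 = 2/525.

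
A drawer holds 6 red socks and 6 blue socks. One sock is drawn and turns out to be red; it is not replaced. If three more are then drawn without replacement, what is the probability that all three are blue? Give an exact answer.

After the first draw, 6 of the remaining 11 socks are blue.
P = 6/11 × 5/10 × 4/9 = 120/990 = 4/33.

4/33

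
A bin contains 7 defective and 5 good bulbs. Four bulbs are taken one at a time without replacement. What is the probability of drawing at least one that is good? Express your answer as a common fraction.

P(no good) = 7/12 × 6/11 × 5/10 × 4/9 = 840/11880 = 7/99.
P(at least one) = 1 − 7/99 = 92/99.

92/99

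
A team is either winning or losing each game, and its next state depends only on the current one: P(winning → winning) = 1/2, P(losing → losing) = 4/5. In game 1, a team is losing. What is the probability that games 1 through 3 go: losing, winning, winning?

1/10

Game 1 is given. For each transition, use the conditional probability from the current state:
P(winning | losing) = 1/5; P(winning | winning) = 1/2.
P = 1/5 × 1/2 = 1/10.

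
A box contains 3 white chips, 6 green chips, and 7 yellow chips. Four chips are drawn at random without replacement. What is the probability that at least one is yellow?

121/130

P(no yellow) = 9/16 × 8/15 × 7/14 × 6/13 = 3024/43680 = 9/130.
P(at least one) = 1 − 9/130 = 121/130.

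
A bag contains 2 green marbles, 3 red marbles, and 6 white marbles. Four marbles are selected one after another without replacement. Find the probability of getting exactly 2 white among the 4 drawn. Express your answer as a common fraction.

5/11

One ordering (white drawn first) has probability 6/11 × 5/10 × 5/9 × 4/8 = 600/7920 = 5/66.
There are C(4,2) = 6 such orderings, each equally likely, so P = 6 × 5/66 = 5/11.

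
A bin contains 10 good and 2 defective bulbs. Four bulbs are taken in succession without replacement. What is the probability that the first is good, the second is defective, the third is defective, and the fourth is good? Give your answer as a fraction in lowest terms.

Each draw changes the counts, so multiply the conditional probabilities along the sequence:
P = 10/12 × 2/11 × 1/10 × 9/9 = 180/11880 = 1/66.

1/66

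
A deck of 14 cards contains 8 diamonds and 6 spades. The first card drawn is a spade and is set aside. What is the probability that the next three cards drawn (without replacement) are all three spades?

After the first draw, 5 of the remaining 13 cards are spades.
P = 5/13 × 4/12 × 3/11 = 60/1716 = 5/143.

5/143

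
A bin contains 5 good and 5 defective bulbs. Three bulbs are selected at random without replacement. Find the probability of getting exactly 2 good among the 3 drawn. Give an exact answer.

5/12

One ordering (good drawn first) has probability 5/10 × 4/9 × 5/8 = 100/720 = 5/36.
There are C(3,2) = 3 such orderings, each equally likely, so P = 3 × 5/36 = 5/12.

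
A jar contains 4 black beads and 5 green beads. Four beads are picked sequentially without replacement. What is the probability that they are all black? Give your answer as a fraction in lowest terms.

P(all black) = 4/9 × 3/8 × 2/7 × 1/6 = 24/3024 = 1/126.

1/126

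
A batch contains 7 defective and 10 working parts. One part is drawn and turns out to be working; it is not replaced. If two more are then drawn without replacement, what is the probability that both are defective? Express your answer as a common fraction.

After the first draw, 7 of the remaining 16 parts are defective.
P = 7/16 × 6/15 = 42/240 = 7/40.

7/40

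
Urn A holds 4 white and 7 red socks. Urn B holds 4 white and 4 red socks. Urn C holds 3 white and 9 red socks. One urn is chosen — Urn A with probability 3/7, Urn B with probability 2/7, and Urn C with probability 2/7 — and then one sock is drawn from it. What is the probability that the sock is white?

57/154

From Urn A: P(white) = 4/11.
From Urn B: P(white) = 4/8.
From Urn C: P(white) = 3/12.
Total probability = (3/7)(4/11) + (2/7)(4/8) + (2/7)(3/12) = 57/154.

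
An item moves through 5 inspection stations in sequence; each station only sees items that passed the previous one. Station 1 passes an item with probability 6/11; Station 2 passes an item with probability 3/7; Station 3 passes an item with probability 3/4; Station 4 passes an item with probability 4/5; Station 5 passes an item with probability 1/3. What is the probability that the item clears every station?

Each stage is reached only if all earlier stages succeed, so
P = 6/11 × 3/7 × 3/4 × 4/5 × 1/3 = 216/4620 = 18/385.

18/385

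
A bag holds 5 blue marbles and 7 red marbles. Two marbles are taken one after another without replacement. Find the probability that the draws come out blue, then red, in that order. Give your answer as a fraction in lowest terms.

35/132

Each draw changes the counts, so multiply the conditional probabilities along the sequence:
P = 5/12 × 7/11 = 35/132.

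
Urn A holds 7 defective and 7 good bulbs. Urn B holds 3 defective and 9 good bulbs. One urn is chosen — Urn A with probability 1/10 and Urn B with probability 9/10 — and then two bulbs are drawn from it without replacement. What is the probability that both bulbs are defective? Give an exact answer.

From Urn A: P(both defective) = (7/14)(6/13) = 3/13.
From Urn B: P(both defective) = (3/12)(2/11) = 1/22.
Total probability = (1/10)(3/13) + (9/10)(1/22) = 183/2860.

183/2860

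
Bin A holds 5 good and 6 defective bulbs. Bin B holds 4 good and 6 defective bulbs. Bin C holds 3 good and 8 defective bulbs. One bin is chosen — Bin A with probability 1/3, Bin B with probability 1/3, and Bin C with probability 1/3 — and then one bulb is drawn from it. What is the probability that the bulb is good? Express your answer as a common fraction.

62/165

From Bin A: P(good) = 5/11.
From Bin B: P(good) = 4/10.
From Bin C: P(good) = 3/11.
Total probability = (1/3)(5/11) + (1/3)(4/10) + (1/3)(3/11) = 62/165.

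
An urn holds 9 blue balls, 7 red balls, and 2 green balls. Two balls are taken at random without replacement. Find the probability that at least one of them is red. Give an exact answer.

98/153

P(no red) = 11/18 × 10/17 = 110/306 = 55/153.
P(at least one) = 1 − 55/153 = 98/153.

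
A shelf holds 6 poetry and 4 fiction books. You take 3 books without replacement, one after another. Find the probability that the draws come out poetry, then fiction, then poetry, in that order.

1/6

Each draw changes the counts, so multiply the conditional probabilities along the sequence:
P = 6/10 × 4/9 × 5/8 = 120/720 = 1/6.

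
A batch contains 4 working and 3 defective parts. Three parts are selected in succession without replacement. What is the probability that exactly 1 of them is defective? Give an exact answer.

18/35

One ordering (defective drawn first) has probability 3/7 × 4/6 × 3/5 = 36/210 = 6/35.
There are C(3,1) = 3 such orderings, each equally likely, so P = 3 × 6/35 = 18/35.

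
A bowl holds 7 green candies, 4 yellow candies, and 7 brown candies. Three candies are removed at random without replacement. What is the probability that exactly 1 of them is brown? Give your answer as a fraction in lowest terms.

385/816

One ordering (brown drawn first) has probability 7/18 × 11/17 × 10/16 = 770/4896 = 385/2448.
There are C(3,1) = 3 such orderings, each equally likely, so P = 3 × 385/2448 = 385/816.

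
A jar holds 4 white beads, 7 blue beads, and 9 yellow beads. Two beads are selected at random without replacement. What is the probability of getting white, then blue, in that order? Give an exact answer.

Each draw changes the counts, so multiply the conditional probabilities along the sequence:
P = 4/20 × 7/19 = 28/380 = 7/95.

7/95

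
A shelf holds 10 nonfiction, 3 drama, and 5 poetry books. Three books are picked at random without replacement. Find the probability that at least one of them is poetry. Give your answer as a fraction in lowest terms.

265/408

P(no poetry) = 13/18 × 12/17 × 11/16 = 1716/4896 = 143/408.
P(at least one) = 1 − 143/408 = 265/408.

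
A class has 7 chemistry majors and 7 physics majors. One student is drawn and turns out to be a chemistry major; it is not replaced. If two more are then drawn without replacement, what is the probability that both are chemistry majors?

After the first draw, 6 of the remaining 13 students are chemistry majors.
P = 6/13 × 5/12 = 30/156 = 5/26.

5/26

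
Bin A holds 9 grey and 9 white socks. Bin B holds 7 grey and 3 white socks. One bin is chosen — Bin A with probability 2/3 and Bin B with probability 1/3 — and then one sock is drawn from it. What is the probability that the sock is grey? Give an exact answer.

From Bin A: P(grey) = 9/18.
From Bin B: P(grey) = 7/10.
Total probability = (2/3)(9/18) + (1/3)(7/10) = 17/30.

17/30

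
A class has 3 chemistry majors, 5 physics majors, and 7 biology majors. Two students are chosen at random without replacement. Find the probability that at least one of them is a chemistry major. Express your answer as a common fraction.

P(no chemistry majors) = 12/15 × 11/14 = 132/210 = 22/35.
P(at least one) = 1 − 22/35 = 13/35.

13/35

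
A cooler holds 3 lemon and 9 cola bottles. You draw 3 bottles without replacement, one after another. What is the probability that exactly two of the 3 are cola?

27/55

One ordering (cola drawn first) has probability 9/12 × 8/11 × 3/10 = 216/1320 = 9/55.
There are C(3,2) = 3 such orderings, each equally likely, so P = 3 × 9/55 = 27/55.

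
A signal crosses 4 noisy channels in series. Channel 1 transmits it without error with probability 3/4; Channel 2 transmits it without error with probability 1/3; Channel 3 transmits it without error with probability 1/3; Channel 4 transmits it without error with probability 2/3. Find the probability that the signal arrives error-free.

Each stage is reached only if all earlier stages succeed, so
P = 3/4 × 1/3 × 1/3 × 2/3 = 6/108 = 1/18.

1/18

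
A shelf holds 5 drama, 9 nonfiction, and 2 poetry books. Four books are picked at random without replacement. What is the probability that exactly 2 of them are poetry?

One ordering (poetry drawn first) has probability 2/16 × 1/15 × 14/14 × 13/13 = 364/43680 = 1/120.
There are C(4,2) = 6 such orderings, each equally likely, so P = 6 × 1/120 = 1/20.

1/20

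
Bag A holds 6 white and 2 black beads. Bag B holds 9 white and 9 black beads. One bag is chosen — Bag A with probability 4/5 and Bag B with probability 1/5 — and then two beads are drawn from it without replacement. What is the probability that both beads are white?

From Bag A: P(both white) = (6/8)(5/7) = 15/28.
From Bag B: P(both white) = (9/18)(8/17) = 4/17.
Total probability = (4/5)(15/28) + (1/5)(4/17) = 283/595.

283/595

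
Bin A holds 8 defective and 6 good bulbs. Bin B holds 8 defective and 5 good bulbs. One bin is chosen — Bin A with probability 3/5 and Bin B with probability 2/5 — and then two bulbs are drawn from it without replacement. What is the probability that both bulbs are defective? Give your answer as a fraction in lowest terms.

64/195

From Bin A: P(both defective) = (8/14)(7/13) = 4/13.
From Bin B: P(both defective) = (8/13)(7/12) = 14/39.
Total probability = (3/5)(4/13) + (2/5)(14/39) = 64/195.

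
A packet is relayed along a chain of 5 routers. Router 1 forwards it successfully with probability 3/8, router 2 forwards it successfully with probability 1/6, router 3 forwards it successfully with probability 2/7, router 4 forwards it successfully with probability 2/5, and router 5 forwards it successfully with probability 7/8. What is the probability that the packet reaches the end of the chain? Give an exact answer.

1/160

Multiplying along the chain,
P = 3/8 × 1/6 × 2/7 × 2/5 × 7/8 = 84/13440 = 1/160.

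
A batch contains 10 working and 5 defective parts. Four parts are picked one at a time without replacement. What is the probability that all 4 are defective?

1/273

P(all defective) = 5/15 × 4/14 × 3/13 × 2/12 = 120/32760 = 1/273.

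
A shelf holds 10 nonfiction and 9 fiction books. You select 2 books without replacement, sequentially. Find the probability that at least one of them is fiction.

P(no fiction) = 10/19 × 9/18 = 90/342 = 5/19.
P(at least one) = 1 − 5/19 = 14/19.

14/19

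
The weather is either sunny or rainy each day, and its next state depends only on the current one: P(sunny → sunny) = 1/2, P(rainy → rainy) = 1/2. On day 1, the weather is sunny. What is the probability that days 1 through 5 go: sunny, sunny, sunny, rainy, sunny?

Day 1 is given. For each transition, use the conditional probability from the current state:
P(sunny | sunny) = 1/2; P(sunny | sunny) = 1/2; P(rainy | sunny) = 1/2; P(sunny | rainy) = 1/2.
P = 1/2 × 1/2 × 1/2 × 1/2 = 1/16.

1/16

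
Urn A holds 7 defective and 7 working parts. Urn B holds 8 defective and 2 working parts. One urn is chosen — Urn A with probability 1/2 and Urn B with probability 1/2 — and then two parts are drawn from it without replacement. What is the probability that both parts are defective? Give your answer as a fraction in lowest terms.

From Urn A: P(both defective) = (7/14)(6/13) = 3/13.
From Urn B: P(both defective) = (8/10)(7/9) = 28/45.
Total probability = (1/2)(3/13) + (1/2)(28/45) = 499/1170.

499/1170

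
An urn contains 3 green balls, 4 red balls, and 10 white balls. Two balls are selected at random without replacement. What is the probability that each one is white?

45/136

P(all white) = 10/17 × 9/16 = 90/272 = 45/136.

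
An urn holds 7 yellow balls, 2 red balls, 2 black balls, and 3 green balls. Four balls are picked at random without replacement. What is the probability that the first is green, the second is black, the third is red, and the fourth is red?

Multiply the probability of each draw given the previous ones:
P = 3/14 × 2/13 × 2/12 × 1/11 = 12/24024 = 1/2002.

1/2002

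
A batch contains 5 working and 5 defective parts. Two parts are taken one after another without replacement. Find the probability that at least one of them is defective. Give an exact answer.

7/9

P(no defective) = 5/10 × 4/9 = 20/90 = 2/9.
P(at least one) = 1 − 2/9 = 7/9.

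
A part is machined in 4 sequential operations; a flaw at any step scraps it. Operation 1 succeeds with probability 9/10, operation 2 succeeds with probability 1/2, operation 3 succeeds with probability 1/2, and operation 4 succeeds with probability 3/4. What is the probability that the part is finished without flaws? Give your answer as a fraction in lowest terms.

The events are sequential, so multiply the conditional probabilities:
P = 9/10 × 1/2 × 1/2 × 3/4 = 27/160.

27/160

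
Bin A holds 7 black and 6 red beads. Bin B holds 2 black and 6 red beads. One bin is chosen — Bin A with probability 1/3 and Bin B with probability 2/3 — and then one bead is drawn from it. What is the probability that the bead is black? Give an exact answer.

9/26

From Bin A: P(black) = 7/13.
From Bin B: P(black) = 2/8.
Total probability = (1/3)(7/13) + (2/3)(2/8) = 9/26.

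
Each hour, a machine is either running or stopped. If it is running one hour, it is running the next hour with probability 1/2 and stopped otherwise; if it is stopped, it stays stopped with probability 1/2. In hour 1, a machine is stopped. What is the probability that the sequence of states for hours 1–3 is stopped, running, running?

1/4

Hour 1 is given. For each transition, use the conditional probability from the current state:
P(running | stopped) = 1/2; P(running | running) = 1/2.
P = 1/2 × 1/2 = 1/4.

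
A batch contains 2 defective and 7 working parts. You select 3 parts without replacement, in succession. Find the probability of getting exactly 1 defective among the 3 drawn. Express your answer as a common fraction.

One ordering (defective drawn first) has probability 2/9 × 7/8 × 6/7 = 84/504 = 1/6.
There are C(3,1) = 3 such orderings, each equally likely, so P = 3 × 1/6 = 1/2.

1/2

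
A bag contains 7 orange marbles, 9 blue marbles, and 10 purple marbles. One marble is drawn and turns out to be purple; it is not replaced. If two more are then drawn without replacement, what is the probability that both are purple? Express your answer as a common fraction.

3/25

With the first marble removed, 9 purple remain out of 25.
P = 9/25 × 8/24 = 72/600 = 3/25.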